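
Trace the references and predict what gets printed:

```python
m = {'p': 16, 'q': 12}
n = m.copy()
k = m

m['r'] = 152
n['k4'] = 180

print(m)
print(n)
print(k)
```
{'p': 16, 'q': 12, 'r': 152}
{'p': 16, 'q': 12, 'k4': 180}
{'p': 16, 'q': 12, 'r': 152}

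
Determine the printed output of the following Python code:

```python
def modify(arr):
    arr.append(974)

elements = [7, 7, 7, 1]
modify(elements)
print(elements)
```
[7, 7, 7, 1, 974]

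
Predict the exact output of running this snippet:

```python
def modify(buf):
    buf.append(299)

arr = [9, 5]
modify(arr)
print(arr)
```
[9, 5, 299]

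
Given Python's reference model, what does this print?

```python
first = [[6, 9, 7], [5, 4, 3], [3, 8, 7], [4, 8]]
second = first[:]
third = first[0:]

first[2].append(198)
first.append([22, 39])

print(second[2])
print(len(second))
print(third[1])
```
[3, 8, 7, 198]
4
[5, 4, 3]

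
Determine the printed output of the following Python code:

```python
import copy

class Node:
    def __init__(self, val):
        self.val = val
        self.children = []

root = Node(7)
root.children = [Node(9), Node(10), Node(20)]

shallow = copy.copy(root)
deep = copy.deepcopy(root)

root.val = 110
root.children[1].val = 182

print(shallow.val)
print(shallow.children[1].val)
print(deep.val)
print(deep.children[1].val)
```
7
182
7
10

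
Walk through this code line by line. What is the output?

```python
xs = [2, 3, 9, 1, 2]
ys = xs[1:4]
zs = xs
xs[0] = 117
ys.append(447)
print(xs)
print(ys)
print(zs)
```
[117, 3, 9, 1, 2]
[3, 9, 1, 447]
[117, 3, 9, 1, 2]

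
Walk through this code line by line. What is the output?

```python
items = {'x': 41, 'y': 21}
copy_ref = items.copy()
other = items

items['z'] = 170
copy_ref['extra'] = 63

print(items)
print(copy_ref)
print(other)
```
{'x': 41, 'y': 21, 'z': 170}
{'x': 41, 'y': 21, 'extra': 63}
{'x': 41, 'y': 21, 'z': 170}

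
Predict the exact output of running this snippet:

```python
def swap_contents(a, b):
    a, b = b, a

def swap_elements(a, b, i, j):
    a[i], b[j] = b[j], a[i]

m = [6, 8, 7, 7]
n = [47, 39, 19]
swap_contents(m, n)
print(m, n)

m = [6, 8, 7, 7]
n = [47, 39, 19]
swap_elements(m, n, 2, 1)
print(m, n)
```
[6, 8, 7, 7] [47, 39, 19]
[6, 8, 39, 7] [47, 7, 19]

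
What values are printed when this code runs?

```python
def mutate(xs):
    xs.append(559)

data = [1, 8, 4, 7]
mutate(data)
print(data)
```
[1, 8, 4, 7, 559]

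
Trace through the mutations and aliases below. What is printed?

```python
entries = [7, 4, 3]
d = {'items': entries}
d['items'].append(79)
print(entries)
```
[7, 4, 3, 79]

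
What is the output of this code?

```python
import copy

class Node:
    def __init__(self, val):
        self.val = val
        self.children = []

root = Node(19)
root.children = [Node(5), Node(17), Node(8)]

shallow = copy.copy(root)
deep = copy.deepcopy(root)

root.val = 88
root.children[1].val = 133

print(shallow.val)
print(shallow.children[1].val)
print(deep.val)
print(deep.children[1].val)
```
19
133
19
17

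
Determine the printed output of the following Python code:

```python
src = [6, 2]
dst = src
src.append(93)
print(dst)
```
[6, 2, 93]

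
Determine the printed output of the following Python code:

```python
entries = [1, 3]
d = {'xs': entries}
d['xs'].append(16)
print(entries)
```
[1, 3, 16]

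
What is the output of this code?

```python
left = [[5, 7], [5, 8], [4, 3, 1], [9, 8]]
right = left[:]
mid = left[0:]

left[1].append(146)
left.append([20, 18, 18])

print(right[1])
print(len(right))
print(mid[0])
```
[5, 8, 146]
4
[5, 7]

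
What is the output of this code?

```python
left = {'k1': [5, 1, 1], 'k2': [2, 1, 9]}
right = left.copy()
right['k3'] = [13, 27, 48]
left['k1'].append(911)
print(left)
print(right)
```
{'k1': [5, 1, 1, 911], 'k2': [2, 1, 9]}
{'k1': [5, 1, 1, 911], 'k2': [2, 1, 9], 'k3': [13, 27, 48]}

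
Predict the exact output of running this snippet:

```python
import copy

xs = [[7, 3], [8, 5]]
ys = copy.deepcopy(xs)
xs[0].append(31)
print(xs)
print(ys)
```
[[7, 3, 31], [8, 5]]
[[7, 3], [8, 5]]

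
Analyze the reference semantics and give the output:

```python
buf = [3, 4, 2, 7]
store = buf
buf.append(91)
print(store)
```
[3, 4, 2, 7, 91]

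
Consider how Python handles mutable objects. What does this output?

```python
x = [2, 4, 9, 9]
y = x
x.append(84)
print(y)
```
[2, 4, 9, 9, 84]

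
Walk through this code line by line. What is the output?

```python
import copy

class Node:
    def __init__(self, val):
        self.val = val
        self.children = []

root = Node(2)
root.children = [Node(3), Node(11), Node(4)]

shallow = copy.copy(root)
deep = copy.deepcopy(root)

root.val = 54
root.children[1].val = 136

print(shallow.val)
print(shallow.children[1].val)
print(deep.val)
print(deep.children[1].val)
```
2
136
2
11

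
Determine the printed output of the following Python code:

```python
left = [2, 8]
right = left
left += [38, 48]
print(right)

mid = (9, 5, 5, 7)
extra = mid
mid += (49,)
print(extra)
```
[2, 8, 38, 48]
(9, 5, 5, 7)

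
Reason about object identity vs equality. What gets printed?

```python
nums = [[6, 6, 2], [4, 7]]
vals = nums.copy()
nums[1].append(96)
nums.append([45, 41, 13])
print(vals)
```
[[6, 6, 2], [4, 7, 96]]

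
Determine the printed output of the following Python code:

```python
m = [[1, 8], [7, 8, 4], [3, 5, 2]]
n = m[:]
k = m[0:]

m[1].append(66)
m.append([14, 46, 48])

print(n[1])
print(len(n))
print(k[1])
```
[7, 8, 4, 66]
3
[7, 8, 4, 66]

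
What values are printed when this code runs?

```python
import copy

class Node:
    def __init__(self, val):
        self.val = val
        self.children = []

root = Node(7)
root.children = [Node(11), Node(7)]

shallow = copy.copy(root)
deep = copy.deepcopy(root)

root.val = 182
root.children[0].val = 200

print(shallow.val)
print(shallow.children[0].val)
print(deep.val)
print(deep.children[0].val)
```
7
200
7
11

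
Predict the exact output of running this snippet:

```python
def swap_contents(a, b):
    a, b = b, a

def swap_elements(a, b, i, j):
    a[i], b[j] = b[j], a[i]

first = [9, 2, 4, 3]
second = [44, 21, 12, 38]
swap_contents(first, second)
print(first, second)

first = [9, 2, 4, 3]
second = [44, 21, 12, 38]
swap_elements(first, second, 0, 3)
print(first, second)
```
[9, 2, 4, 3] [44, 21, 12, 38]
[38, 2, 4, 3] [44, 21, 12, 9]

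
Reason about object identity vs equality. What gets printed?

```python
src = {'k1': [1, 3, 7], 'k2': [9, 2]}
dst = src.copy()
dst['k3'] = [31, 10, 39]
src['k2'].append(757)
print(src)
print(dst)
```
{'k1': [1, 3, 7], 'k2': [9, 2, 757]}
{'k1': [1, 3, 7], 'k2': [9, 2, 757], 'k3': [31, 10, 39]}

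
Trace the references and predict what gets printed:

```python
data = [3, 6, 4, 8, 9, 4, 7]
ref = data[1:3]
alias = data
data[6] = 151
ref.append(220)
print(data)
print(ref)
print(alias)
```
[3, 6, 4, 8, 9, 4, 151]
[6, 4, 220]
[3, 6, 4, 8, 9, 4, 151]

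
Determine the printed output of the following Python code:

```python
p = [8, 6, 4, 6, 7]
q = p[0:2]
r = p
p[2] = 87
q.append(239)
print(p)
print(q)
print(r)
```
[8, 6, 87, 6, 7]
[8, 6, 239]
[8, 6, 87, 6, 7]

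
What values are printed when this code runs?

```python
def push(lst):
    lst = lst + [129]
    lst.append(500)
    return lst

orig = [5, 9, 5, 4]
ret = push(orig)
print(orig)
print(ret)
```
[5, 9, 5, 4]
[5, 9, 5, 4, 129, 500]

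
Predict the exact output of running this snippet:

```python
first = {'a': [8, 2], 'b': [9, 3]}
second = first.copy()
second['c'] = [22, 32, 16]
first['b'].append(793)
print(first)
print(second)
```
{'a': [8, 2], 'b': [9, 3, 793]}
{'a': [8, 2], 'b': [9, 3, 793], 'c': [22, 32, 16]}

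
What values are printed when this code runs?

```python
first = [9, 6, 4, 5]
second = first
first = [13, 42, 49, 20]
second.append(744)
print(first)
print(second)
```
[13, 42, 49, 20]
[9, 6, 4, 5, 744]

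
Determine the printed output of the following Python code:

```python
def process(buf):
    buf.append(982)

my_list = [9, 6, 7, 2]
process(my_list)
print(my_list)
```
[9, 6, 7, 2, 982]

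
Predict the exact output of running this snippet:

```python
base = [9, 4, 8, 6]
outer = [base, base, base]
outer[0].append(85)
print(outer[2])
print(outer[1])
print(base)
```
[9, 4, 8, 6, 85]
[9, 4, 8, 6, 85]
[9, 4, 8, 6, 85]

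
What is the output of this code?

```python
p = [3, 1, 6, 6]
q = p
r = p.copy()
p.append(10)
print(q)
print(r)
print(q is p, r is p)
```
[3, 1, 6, 6, 10]
[3, 1, 6, 6]
True False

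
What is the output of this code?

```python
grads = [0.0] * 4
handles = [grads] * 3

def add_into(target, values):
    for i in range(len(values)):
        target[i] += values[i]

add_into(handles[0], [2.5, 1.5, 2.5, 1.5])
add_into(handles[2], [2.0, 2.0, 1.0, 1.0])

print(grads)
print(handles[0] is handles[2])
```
[4.5, 3.5, 3.5, 2.5]
True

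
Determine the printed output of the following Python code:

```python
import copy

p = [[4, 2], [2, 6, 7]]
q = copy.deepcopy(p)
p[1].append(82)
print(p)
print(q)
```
[[4, 2], [2, 6, 7, 82]]
[[4, 2], [2, 6, 7]]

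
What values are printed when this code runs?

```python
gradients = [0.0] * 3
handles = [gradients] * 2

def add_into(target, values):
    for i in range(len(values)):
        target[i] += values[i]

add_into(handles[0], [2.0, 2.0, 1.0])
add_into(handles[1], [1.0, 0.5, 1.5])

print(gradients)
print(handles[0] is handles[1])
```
[3.0, 2.5, 2.5]
True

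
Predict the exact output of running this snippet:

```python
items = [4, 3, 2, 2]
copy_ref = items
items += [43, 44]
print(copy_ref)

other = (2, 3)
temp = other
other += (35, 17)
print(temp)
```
[4, 3, 2, 2, 43, 44]
(2, 3)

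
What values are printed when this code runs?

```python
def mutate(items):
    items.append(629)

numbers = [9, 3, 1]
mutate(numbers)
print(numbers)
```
[9, 3, 1, 629]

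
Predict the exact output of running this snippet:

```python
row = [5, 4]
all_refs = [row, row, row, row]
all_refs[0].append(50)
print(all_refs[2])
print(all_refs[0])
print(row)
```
[5, 4, 50]
[5, 4, 50]
[5, 4, 50]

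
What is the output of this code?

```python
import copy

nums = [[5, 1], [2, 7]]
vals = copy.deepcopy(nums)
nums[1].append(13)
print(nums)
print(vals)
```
[[5, 1], [2, 7, 13]]
[[5, 1], [2, 7]]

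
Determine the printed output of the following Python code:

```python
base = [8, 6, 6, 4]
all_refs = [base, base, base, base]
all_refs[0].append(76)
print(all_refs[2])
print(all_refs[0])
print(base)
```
[8, 6, 6, 4, 76]
[8, 6, 6, 4, 76]
[8, 6, 6, 4, 76]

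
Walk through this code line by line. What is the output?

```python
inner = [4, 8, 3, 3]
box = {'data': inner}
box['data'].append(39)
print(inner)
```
[4, 8, 3, 3, 39]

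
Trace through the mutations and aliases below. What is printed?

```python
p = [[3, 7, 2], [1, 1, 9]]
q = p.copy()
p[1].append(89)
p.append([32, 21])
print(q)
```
[[3, 7, 2], [1, 1, 9, 89]]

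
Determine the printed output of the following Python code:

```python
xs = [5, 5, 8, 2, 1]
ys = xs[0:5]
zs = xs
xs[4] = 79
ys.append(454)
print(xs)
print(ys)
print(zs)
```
[5, 5, 8, 2, 79]
[5, 5, 8, 2, 1, 454]
[5, 5, 8, 2, 79]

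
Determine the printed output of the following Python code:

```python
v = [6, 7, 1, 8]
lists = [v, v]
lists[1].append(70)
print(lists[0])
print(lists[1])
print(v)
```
[6, 7, 1, 8, 70]
[6, 7, 1, 8, 70]
[6, 7, 1, 8, 70]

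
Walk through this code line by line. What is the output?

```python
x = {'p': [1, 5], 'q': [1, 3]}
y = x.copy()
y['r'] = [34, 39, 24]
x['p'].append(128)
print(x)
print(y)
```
{'p': [1, 5, 128], 'q': [1, 3]}
{'p': [1, 5, 128], 'q': [1, 3], 'r': [34, 39, 24]}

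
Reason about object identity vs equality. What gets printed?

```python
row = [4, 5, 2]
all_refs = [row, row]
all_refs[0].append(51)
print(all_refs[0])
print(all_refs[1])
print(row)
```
[4, 5, 2, 51]
[4, 5, 2, 51]
[4, 5, 2, 51]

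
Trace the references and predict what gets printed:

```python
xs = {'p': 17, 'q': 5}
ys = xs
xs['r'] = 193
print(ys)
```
{'p': 17, 'q': 5, 'r': 193}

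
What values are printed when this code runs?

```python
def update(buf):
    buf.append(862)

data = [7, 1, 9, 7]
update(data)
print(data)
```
[7, 1, 9, 7, 862]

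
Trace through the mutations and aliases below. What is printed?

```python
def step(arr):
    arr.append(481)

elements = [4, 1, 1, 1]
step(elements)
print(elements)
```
[4, 1, 1, 1, 481]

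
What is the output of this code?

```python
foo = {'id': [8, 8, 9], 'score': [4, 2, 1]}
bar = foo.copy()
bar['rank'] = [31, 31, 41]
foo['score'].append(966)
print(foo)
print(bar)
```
{'id': [8, 8, 9], 'score': [4, 2, 1, 966]}
{'id': [8, 8, 9], 'score': [4, 2, 1, 966], 'rank': [31, 31, 41]}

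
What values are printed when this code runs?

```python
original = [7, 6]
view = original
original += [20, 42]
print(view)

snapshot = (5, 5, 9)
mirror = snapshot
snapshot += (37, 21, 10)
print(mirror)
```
[7, 6, 20, 42]
(5, 5, 9)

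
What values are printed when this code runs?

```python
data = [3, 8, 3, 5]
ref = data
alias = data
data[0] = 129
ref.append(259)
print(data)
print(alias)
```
[129, 8, 3, 5, 259]
[129, 8, 3, 5, 259]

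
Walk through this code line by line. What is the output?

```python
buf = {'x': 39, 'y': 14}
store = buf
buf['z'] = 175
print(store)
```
{'x': 39, 'y': 14, 'z': 175}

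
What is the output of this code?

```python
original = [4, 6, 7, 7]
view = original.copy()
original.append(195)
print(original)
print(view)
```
[4, 6, 7, 7, 195]
[4, 6, 7, 7]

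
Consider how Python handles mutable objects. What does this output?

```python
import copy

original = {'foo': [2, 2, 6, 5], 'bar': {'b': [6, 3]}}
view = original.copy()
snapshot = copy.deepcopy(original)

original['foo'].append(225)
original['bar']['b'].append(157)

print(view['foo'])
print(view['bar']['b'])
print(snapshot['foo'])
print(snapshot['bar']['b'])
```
[2, 2, 6, 5, 225]
[6, 3, 157]
[2, 2, 6, 5]
[6, 3]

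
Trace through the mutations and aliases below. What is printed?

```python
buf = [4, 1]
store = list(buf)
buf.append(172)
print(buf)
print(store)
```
[4, 1, 172]
[4, 1]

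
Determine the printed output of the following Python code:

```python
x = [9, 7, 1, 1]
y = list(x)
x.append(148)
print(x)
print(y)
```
[9, 7, 1, 1, 148]
[9, 7, 1, 1]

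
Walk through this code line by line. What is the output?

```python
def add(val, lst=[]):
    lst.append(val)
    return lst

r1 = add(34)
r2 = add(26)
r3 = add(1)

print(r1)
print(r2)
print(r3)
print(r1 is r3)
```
[34, 26, 1]
[34, 26, 1]
[34, 26, 1]
True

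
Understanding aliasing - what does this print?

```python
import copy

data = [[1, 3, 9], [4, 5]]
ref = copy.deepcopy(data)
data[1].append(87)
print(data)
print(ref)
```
[[1, 3, 9], [4, 5, 87]]
[[1, 3, 9], [4, 5]]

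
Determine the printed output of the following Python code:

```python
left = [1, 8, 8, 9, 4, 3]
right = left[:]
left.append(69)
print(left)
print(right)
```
[1, 8, 8, 9, 4, 3, 69]
[1, 8, 8, 9, 4, 3]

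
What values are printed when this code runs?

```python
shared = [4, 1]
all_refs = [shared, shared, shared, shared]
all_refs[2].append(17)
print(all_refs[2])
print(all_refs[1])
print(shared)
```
[4, 1, 17]
[4, 1, 17]
[4, 1, 17]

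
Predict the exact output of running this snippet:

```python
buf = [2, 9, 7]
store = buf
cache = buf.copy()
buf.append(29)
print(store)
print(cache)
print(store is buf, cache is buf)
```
[2, 9, 7, 29]
[2, 9, 7]
True False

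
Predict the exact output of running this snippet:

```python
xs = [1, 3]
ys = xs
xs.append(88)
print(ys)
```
[1, 3, 88]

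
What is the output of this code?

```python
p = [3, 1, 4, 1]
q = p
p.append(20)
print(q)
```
[3, 1, 4, 1, 20]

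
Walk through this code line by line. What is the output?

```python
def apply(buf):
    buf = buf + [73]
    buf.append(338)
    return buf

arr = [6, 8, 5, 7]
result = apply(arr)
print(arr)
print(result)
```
[6, 8, 5, 7]
[6, 8, 5, 7, 73, 338]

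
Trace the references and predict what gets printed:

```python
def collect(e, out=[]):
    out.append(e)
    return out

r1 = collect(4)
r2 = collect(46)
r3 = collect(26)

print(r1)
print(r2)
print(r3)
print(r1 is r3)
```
[4, 46, 26]
[4, 46, 26]
[4, 46, 26]
True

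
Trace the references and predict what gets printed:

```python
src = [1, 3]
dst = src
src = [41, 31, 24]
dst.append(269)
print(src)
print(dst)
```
[41, 31, 24]
[1, 3, 269]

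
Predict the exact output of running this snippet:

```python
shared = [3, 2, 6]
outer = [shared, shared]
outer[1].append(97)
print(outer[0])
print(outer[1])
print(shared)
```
[3, 2, 6, 97]
[3, 2, 6, 97]
[3, 2, 6, 97]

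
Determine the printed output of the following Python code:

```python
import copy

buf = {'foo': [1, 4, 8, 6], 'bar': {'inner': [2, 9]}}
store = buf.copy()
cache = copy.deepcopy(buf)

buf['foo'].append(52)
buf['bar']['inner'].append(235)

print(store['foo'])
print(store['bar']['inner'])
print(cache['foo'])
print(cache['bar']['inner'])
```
[1, 4, 8, 6, 52]
[2, 9, 235]
[1, 4, 8, 6]
[2, 9]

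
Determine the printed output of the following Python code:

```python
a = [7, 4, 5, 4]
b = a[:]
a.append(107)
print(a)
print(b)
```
[7, 4, 5, 4, 107]
[7, 4, 5, 4]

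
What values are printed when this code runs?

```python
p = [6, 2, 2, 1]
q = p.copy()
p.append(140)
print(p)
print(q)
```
[6, 2, 2, 1, 140]
[6, 2, 2, 1]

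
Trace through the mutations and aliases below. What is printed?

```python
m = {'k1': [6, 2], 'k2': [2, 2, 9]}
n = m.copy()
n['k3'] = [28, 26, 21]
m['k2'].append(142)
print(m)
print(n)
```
{'k1': [6, 2], 'k2': [2, 2, 9, 142]}
{'k1': [6, 2], 'k2': [2, 2, 9, 142], 'k3': [28, 26, 21]}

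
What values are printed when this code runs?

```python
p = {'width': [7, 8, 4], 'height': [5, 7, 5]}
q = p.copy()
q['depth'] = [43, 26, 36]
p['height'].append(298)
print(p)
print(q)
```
{'width': [7, 8, 4], 'height': [5, 7, 5, 298]}
{'width': [7, 8, 4], 'height': [5, 7, 5, 298], 'depth': [43, 26, 36]}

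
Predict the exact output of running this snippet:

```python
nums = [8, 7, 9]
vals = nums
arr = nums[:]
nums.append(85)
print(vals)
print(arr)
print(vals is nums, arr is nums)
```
[8, 7, 9, 85]
[8, 7, 9]
True False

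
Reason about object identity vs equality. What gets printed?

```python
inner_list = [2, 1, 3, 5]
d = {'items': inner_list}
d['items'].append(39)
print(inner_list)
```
[2, 1, 3, 5, 39]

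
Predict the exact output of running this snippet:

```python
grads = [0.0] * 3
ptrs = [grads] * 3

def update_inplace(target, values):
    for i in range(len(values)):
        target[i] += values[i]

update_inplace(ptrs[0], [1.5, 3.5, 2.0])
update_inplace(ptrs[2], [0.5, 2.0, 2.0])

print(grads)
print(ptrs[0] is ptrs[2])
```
[2.0, 5.5, 4.0]
True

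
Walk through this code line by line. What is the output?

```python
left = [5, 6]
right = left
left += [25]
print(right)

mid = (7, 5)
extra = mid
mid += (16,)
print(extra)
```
[5, 6, 25]
(7, 5)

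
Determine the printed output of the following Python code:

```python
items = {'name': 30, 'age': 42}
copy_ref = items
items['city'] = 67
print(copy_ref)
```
{'name': 30, 'age': 42, 'city': 67}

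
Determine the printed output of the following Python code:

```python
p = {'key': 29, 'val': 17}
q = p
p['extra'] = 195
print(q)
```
{'key': 29, 'val': 17, 'extra': 195}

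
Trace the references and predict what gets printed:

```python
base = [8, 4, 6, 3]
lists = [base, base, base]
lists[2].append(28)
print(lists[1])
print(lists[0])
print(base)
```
[8, 4, 6, 3, 28]
[8, 4, 6, 3, 28]
[8, 4, 6, 3, 28]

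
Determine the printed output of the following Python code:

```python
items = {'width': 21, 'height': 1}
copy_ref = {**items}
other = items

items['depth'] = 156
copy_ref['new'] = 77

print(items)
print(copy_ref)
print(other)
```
{'width': 21, 'height': 1, 'depth': 156}
{'width': 21, 'height': 1, 'new': 77}
{'width': 21, 'height': 1, 'depth': 156}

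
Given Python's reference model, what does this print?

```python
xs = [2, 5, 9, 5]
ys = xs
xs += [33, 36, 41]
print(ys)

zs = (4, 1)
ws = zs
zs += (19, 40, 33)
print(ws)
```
[2, 5, 9, 5, 33, 36, 41]
(4, 1)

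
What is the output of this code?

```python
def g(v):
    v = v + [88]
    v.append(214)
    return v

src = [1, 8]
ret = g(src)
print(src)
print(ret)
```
[1, 8]
[1, 8, 88, 214]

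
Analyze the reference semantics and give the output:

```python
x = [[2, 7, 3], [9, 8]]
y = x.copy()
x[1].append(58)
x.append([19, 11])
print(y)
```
[[2, 7, 3], [9, 8, 58]]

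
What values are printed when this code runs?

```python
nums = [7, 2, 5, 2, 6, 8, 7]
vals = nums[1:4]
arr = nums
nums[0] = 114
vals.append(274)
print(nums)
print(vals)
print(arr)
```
[114, 2, 5, 2, 6, 8, 7]
[2, 5, 2, 274]
[114, 2, 5, 2, 6, 8, 7]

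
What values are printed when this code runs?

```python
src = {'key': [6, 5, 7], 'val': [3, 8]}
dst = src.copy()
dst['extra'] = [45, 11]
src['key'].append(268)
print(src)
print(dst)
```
{'key': [6, 5, 7, 268], 'val': [3, 8]}
{'key': [6, 5, 7, 268], 'val': [3, 8], 'extra': [45, 11]}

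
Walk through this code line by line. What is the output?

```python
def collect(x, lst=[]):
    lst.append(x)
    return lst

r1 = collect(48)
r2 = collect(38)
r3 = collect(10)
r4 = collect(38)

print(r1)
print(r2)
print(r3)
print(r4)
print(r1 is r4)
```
[48, 38, 10, 38]
[48, 38, 10, 38]
[48, 38, 10, 38]
[48, 38, 10, 38]
True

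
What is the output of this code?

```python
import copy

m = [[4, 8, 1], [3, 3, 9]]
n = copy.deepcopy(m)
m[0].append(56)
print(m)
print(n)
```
[[4, 8, 1, 56], [3, 3, 9]]
[[4, 8, 1], [3, 3, 9]]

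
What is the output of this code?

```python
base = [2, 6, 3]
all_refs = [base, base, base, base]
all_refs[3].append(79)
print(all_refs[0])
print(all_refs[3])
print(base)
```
[2, 6, 3, 79]
[2, 6, 3, 79]
[2, 6, 3, 79]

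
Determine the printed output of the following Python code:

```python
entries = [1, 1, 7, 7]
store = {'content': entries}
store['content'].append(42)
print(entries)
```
[1, 1, 7, 7, 42]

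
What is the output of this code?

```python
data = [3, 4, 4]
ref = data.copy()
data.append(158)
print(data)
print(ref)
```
[3, 4, 4, 158]
[3, 4, 4]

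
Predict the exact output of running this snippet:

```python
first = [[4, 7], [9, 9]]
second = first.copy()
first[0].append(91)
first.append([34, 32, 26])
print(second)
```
[[4, 7, 91], [9, 9]]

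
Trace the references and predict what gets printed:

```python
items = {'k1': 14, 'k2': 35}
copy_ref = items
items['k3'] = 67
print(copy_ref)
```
{'k1': 14, 'k2': 35, 'k3': 67}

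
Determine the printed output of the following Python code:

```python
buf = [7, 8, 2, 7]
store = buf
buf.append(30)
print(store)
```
[7, 8, 2, 7, 30]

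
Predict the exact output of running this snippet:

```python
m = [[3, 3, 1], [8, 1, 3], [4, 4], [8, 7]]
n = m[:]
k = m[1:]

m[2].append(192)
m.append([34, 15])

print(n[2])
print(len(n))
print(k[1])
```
[4, 4, 192]
4
[4, 4, 192]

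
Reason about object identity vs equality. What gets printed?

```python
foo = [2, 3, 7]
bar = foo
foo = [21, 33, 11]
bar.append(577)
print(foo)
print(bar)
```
[21, 33, 11]
[2, 3, 7, 577]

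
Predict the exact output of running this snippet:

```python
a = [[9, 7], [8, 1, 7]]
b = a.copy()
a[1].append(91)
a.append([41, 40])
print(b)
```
[[9, 7], [8, 1, 7, 91]]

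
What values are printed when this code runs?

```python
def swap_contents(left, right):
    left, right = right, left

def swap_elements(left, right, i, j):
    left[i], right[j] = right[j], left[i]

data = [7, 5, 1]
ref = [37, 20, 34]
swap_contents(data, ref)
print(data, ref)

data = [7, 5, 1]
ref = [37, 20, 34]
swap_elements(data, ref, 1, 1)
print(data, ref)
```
[7, 5, 1] [37, 20, 34]
[7, 20, 1] [37, 5, 34]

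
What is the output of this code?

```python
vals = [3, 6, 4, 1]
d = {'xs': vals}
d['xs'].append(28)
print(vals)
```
[3, 6, 4, 1, 28]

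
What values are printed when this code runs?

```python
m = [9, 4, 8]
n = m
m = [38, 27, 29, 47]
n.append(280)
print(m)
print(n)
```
[38, 27, 29, 47]
[9, 4, 8, 280]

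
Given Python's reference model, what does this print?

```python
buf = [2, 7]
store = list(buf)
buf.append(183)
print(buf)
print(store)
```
[2, 7, 183]
[2, 7]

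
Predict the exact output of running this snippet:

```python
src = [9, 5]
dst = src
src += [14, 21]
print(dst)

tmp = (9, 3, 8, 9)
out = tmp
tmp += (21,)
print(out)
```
[9, 5, 14, 21]
(9, 3, 8, 9)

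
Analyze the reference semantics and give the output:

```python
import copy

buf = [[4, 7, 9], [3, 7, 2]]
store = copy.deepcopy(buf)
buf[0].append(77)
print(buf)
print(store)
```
[[4, 7, 9, 77], [3, 7, 2]]
[[4, 7, 9], [3, 7, 2]]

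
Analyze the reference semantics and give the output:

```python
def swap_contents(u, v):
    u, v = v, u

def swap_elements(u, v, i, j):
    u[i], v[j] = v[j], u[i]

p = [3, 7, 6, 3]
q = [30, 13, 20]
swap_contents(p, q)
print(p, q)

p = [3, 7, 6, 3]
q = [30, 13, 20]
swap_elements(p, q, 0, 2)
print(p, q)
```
[3, 7, 6, 3] [30, 13, 20]
[20, 7, 6, 3] [30, 13, 3]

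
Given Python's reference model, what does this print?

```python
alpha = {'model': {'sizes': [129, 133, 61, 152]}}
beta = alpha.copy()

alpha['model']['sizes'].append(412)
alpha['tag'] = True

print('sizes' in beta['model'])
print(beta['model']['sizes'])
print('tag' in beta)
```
True
[129, 133, 61, 152, 412]
False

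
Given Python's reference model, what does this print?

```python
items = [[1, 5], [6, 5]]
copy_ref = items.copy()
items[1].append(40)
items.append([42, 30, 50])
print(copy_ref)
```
[[1, 5], [6, 5, 40]]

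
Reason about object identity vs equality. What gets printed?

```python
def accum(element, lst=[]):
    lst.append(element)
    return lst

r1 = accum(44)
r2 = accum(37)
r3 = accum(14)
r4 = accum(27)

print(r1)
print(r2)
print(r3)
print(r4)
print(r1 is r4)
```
[44, 37, 14, 27]
[44, 37, 14, 27]
[44, 37, 14, 27]
[44, 37, 14, 27]
True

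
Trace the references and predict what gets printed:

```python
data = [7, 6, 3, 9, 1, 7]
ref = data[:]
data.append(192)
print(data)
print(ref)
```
[7, 6, 3, 9, 1, 7, 192]
[7, 6, 3, 9, 1, 7]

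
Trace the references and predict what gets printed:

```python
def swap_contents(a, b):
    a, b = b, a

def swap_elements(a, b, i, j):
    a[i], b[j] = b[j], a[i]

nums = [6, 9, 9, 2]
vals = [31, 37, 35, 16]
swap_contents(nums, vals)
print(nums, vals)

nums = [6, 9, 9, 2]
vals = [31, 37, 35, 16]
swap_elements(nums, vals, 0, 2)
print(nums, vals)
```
[6, 9, 9, 2] [31, 37, 35, 16]
[35, 9, 9, 2] [31, 37, 6, 16]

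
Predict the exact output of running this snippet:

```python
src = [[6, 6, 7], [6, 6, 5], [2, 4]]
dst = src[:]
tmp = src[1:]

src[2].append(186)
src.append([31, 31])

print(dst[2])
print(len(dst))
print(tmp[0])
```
[2, 4, 186]
3
[6, 6, 5]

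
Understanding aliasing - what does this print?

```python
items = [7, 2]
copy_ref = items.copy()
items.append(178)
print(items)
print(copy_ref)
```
[7, 2, 178]
[7, 2]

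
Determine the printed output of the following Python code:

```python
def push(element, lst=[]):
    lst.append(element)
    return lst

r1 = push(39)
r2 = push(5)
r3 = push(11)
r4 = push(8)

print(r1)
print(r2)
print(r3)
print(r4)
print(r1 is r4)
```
[39, 5, 11, 8]
[39, 5, 11, 8]
[39, 5, 11, 8]
[39, 5, 11, 8]
True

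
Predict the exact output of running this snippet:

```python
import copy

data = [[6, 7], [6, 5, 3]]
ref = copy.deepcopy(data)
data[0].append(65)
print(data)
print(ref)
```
[[6, 7, 65], [6, 5, 3]]
[[6, 7], [6, 5, 3]]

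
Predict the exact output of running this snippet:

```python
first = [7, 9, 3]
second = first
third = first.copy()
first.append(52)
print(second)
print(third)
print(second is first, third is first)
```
[7, 9, 3, 52]
[7, 9, 3]
True False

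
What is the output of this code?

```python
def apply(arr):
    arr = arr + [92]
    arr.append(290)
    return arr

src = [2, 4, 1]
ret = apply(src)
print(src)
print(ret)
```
[2, 4, 1]
[2, 4, 1, 92, 290]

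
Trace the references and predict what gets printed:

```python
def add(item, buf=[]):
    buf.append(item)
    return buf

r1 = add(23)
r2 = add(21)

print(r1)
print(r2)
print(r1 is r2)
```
[23, 21]
[23, 21]
True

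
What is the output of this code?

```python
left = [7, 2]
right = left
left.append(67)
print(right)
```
[7, 2, 67]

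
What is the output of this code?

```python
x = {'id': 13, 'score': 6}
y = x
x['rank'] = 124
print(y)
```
{'id': 13, 'score': 6, 'rank': 124}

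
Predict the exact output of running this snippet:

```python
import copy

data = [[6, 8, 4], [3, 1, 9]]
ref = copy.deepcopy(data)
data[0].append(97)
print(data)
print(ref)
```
[[6, 8, 4, 97], [3, 1, 9]]
[[6, 8, 4], [3, 1, 9]]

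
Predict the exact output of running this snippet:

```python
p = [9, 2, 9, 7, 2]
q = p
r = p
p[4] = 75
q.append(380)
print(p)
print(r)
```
[9, 2, 9, 7, 75, 380]
[9, 2, 9, 7, 75, 380]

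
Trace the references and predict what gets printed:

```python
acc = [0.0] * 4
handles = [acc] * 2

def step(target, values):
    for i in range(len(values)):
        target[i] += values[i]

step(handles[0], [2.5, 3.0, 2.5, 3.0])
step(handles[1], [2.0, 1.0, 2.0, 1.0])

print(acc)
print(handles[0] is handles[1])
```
[4.5, 4.0, 4.5, 4.0]
True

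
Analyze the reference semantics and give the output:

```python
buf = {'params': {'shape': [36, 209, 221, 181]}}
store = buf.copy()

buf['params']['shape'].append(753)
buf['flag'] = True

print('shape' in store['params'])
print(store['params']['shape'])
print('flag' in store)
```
True
[36, 209, 221, 181, 753]
False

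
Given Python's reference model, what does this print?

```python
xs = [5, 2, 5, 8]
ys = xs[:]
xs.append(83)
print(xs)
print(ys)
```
[5, 2, 5, 8, 83]
[5, 2, 5, 8]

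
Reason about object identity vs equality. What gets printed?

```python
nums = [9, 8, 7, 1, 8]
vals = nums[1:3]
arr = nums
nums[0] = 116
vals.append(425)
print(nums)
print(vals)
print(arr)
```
[116, 8, 7, 1, 8]
[8, 7, 425]
[116, 8, 7, 1, 8]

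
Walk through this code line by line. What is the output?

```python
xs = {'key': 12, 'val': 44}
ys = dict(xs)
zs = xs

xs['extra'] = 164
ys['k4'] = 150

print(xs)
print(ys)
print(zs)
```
{'key': 12, 'val': 44, 'extra': 164}
{'key': 12, 'val': 44, 'k4': 150}
{'key': 12, 'val': 44, 'extra': 164}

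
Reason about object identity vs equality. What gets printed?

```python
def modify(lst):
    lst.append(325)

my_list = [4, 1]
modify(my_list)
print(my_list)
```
[4, 1, 325]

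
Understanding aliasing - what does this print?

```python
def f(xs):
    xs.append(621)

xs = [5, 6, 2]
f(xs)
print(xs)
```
[5, 6, 2, 621]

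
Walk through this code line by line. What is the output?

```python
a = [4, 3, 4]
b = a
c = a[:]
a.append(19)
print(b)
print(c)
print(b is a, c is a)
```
[4, 3, 4, 19]
[4, 3, 4]
True False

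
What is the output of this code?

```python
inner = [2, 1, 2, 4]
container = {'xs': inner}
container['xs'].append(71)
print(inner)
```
[2, 1, 2, 4, 71]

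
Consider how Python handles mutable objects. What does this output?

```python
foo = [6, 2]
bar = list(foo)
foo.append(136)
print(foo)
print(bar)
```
[6, 2, 136]
[6, 2]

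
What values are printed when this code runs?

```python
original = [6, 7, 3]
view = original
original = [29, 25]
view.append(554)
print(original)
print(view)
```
[29, 25]
[6, 7, 3, 554]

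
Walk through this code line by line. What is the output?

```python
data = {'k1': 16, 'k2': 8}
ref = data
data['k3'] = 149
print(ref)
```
{'k1': 16, 'k2': 8, 'k3': 149}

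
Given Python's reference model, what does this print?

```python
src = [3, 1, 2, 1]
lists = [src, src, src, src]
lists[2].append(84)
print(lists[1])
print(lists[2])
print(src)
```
[3, 1, 2, 1, 84]
[3, 1, 2, 1, 84]
[3, 1, 2, 1, 84]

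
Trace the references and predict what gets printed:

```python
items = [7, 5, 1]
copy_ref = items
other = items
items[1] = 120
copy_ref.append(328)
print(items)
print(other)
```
[7, 120, 1, 328]
[7, 120, 1, 328]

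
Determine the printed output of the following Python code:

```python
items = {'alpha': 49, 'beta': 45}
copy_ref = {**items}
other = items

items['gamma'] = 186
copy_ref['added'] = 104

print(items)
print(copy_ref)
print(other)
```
{'alpha': 49, 'beta': 45, 'gamma': 186}
{'alpha': 49, 'beta': 45, 'added': 104}
{'alpha': 49, 'beta': 45, 'gamma': 186}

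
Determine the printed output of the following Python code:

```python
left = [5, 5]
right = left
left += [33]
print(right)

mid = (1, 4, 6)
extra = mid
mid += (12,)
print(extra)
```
[5, 5, 33]
(1, 4, 6)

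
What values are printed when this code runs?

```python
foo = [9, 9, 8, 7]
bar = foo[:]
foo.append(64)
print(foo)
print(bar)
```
[9, 9, 8, 7, 64]
[9, 9, 8, 7]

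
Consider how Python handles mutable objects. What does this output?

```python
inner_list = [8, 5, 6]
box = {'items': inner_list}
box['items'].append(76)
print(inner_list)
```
[8, 5, 6, 76]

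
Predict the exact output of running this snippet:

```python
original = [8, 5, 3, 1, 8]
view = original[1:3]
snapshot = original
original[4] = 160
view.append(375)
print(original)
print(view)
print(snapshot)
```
[8, 5, 3, 1, 160]
[5, 3, 375]
[8, 5, 3, 1, 160]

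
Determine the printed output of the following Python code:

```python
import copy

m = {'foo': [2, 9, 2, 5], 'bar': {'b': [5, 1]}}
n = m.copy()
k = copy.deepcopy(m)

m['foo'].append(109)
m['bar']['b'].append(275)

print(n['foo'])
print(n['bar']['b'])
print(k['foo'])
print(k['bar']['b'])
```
[2, 9, 2, 5, 109]
[5, 1, 275]
[2, 9, 2, 5]
[5, 1]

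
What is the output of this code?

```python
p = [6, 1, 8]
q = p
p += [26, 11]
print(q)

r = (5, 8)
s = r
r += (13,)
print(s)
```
[6, 1, 8, 26, 11]
(5, 8)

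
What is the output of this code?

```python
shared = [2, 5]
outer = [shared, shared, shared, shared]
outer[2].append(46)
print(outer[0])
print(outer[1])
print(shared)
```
[2, 5, 46]
[2, 5, 46]
[2, 5, 46]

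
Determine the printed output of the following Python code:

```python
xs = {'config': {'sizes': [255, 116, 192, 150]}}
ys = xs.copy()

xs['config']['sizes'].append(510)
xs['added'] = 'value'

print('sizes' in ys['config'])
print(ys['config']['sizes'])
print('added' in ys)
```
True
[255, 116, 192, 150, 510]
False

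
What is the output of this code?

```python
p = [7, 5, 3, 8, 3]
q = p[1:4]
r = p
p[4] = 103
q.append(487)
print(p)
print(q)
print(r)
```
[7, 5, 3, 8, 103]
[5, 3, 8, 487]
[7, 5, 3, 8, 103]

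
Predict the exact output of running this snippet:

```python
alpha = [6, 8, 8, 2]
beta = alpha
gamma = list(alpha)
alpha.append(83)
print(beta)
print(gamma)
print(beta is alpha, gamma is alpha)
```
[6, 8, 8, 2, 83]
[6, 8, 8, 2]
True False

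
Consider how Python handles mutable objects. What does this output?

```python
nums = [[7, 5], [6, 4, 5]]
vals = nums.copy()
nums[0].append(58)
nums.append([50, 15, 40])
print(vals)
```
[[7, 5, 58], [6, 4, 5]]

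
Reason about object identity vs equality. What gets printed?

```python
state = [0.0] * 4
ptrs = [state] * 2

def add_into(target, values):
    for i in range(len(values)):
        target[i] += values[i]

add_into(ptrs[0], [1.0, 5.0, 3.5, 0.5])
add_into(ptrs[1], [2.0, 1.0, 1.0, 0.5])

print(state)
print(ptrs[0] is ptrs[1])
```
[3.0, 6.0, 4.5, 1.0]
True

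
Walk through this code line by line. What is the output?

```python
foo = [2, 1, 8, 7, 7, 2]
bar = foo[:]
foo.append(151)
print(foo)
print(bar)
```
[2, 1, 8, 7, 7, 2, 151]
[2, 1, 8, 7, 7, 2]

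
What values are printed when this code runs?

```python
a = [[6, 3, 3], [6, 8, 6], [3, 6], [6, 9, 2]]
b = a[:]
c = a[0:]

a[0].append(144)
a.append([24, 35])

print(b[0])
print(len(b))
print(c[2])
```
[6, 3, 3, 144]
4
[3, 6]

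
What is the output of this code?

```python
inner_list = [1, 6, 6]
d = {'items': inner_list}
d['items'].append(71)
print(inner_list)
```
[1, 6, 6, 71]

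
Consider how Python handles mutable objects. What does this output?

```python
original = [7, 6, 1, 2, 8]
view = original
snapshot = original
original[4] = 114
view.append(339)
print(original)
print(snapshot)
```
[7, 6, 1, 2, 114, 339]
[7, 6, 1, 2, 114, 339]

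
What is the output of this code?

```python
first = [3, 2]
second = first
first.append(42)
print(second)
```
[3, 2, 42]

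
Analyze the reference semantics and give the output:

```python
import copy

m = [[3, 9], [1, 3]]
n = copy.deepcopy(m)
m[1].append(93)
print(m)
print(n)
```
[[3, 9], [1, 3, 93]]
[[3, 9], [1, 3]]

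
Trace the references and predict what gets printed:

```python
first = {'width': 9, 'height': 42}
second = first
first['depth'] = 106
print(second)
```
{'width': 9, 'height': 42, 'depth': 106}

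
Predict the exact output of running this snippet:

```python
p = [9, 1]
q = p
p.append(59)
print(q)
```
[9, 1, 59]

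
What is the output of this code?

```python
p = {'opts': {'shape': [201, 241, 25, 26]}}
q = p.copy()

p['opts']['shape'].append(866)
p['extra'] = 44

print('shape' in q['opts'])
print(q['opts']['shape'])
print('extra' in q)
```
True
[201, 241, 25, 26, 866]
False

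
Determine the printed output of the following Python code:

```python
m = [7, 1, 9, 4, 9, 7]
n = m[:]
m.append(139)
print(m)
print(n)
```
[7, 1, 9, 4, 9, 7, 139]
[7, 1, 9, 4, 9, 7]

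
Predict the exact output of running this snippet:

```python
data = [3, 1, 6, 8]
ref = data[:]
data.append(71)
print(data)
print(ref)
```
[3, 1, 6, 8, 71]
[3, 1, 6, 8]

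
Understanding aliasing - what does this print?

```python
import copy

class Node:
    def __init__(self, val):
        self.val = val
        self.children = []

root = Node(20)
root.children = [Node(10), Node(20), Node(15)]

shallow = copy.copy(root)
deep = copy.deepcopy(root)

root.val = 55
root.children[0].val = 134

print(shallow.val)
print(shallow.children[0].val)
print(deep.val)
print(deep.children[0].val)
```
20
134
20
10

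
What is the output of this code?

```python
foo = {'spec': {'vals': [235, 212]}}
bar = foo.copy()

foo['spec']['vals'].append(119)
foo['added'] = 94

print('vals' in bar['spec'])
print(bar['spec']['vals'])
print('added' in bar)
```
True
[235, 212, 119]
False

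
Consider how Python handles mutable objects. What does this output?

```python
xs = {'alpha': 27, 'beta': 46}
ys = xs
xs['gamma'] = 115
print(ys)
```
{'alpha': 27, 'beta': 46, 'gamma': 115}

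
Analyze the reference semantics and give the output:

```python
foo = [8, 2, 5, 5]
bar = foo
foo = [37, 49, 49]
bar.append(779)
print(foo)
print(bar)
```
[37, 49, 49]
[8, 2, 5, 5, 779]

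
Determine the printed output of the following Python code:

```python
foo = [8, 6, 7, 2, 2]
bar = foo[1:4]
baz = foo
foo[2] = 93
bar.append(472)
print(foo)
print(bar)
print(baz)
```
[8, 6, 93, 2, 2]
[6, 7, 2, 472]
[8, 6, 93, 2, 2]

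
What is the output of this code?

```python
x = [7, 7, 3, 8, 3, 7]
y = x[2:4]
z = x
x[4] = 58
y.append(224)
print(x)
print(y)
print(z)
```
[7, 7, 3, 8, 58, 7]
[3, 8, 224]
[7, 7, 3, 8, 58, 7]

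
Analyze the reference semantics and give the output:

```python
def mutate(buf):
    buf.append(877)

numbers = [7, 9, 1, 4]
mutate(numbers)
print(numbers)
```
[7, 9, 1, 4, 877]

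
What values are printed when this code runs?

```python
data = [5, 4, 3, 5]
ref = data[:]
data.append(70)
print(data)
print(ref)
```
[5, 4, 3, 5, 70]
[5, 4, 3, 5]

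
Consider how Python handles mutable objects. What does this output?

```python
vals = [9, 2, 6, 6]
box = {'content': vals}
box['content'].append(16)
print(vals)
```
[9, 2, 6, 6, 16]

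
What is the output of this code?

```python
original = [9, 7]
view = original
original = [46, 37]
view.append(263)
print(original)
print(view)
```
[46, 37]
[9, 7, 263]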